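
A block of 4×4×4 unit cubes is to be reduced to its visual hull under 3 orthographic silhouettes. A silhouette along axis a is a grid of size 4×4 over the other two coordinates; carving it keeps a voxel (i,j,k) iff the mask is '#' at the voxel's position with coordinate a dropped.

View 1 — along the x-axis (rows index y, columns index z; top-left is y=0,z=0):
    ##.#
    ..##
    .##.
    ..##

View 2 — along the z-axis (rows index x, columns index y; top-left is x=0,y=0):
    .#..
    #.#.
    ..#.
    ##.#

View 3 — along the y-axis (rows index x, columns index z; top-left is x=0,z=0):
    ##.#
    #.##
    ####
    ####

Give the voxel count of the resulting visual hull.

full grid |V| = 64
after view 1 [x-axis, 9 of 16 cells solid] → remaining = 36
after view 2 [z-axis, 7 of 16 cells solid] → remaining = 16
after view 3 [y-axis, 14 of 16 cells solid] → remaining = 13

|visual hull| = 13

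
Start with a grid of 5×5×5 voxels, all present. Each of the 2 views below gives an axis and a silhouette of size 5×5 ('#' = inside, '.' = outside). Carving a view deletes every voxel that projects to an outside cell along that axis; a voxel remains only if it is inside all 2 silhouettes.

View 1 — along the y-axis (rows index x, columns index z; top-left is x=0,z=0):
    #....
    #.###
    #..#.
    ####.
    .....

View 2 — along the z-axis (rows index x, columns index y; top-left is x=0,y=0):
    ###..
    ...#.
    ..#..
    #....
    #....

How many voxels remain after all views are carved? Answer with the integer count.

start: 5×5×5 = 125 voxels
carve view 1 (along y, XZ-mask fill 11/25): 55 voxels remain
carve view 2 (along z, XY-mask fill 7/25): 13 voxels remain

voxel count = 13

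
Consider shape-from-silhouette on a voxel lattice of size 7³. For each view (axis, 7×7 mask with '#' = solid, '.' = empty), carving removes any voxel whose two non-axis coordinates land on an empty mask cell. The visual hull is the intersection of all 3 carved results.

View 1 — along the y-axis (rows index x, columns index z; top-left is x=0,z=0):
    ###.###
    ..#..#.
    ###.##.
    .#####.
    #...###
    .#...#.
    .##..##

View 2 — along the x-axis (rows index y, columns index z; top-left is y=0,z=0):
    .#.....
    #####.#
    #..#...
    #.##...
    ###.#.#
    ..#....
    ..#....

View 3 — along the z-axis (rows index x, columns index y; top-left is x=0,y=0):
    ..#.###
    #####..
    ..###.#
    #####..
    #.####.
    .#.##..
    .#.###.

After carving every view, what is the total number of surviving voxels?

before carving: 343 voxels (7×7×7)
[1] y-view keeps 28 columns → grid now 196
[2] x-view keeps 19 columns → grid now 69
[3] z-view keeps 30 columns → grid now 45

|visual hull| = 45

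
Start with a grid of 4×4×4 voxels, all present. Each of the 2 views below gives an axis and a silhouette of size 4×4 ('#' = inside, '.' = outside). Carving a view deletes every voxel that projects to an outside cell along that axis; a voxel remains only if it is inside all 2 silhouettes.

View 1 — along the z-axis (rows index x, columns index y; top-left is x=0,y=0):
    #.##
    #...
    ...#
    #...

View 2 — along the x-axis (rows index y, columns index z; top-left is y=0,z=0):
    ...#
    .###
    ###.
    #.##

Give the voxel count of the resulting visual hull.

|visual hull| = 12

full grid |V| = 64
step 1: project along z, AND mask (6/16) → |grid| = 24
step 2: project along x, AND mask (10/16) → |grid| = 12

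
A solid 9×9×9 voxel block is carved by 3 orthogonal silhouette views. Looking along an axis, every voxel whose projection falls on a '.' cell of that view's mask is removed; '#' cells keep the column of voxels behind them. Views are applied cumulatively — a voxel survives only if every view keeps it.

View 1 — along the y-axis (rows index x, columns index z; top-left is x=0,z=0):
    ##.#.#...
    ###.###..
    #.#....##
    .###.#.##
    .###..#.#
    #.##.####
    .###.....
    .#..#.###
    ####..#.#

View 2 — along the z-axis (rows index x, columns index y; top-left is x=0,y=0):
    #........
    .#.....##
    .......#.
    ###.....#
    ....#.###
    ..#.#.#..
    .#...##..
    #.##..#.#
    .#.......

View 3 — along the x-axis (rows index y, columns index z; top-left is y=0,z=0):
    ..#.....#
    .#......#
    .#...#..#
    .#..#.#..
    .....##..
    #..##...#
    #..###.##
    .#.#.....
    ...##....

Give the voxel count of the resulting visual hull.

41 voxels

full grid |V| = 729
  1. axis=1 (XZ plane), |mask|=46  ⇒  voxels=414
  2. axis=2 (XY plane), |mask|=25  ⇒  voxels=131
  3. axis=0 (YZ plane), |mask|=26  ⇒  voxels=41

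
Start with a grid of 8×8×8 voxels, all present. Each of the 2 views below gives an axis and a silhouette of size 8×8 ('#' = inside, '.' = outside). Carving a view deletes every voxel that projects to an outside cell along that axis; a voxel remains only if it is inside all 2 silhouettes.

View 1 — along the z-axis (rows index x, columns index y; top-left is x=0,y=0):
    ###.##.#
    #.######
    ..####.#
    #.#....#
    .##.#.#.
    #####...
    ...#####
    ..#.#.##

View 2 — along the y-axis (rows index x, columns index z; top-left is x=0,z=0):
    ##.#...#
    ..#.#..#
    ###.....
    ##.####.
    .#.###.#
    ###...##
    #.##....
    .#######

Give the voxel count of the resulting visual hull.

full grid |V| = 512
carve view 1 (along z, XY-mask fill 39/64): 312 voxels remain
carve view 2 (along y, XZ-mask fill 36/64): 166 voxels remain

166 voxels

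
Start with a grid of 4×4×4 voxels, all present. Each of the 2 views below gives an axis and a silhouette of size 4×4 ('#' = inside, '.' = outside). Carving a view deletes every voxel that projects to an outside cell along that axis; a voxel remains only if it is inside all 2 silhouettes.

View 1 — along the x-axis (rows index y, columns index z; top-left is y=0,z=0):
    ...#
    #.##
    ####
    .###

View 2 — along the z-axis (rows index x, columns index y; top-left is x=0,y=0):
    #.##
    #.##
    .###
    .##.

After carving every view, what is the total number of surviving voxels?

|visual hull| = 33

start: 4×4×4 = 64 voxels
step 1: project along x, AND mask (11/16) → |grid| = 44
step 2: project along z, AND mask (11/16) → |grid| = 33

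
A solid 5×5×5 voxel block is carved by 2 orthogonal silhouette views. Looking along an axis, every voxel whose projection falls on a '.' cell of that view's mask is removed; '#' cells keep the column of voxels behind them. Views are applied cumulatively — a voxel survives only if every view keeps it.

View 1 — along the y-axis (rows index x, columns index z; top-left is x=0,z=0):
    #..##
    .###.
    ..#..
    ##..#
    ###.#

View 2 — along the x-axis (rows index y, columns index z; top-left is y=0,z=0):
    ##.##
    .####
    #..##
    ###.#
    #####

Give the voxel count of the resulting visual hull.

before carving: 125 voxels (5×5×5)
step 1: project along y, AND mask (14/25) → |grid| = 70
step 2: project along x, AND mask (20/25) → |grid| = 56

voxel count = 56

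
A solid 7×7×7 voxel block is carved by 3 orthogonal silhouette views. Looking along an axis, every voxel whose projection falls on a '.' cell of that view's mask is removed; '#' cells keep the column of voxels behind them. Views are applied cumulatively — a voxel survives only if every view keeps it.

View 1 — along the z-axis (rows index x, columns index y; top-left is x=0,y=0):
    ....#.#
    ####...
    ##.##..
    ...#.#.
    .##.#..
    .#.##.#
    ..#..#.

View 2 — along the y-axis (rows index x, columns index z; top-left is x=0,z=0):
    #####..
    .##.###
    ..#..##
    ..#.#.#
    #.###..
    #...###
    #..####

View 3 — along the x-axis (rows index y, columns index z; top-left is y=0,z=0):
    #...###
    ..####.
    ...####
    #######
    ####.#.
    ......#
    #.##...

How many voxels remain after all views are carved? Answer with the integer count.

full grid |V| = 343
V1 z: intersect with XY mask (21 set) -- 147 left
V2 y: intersect with XZ mask (29 set) -- 86 left
V3 x: intersect with YZ mask (28 set) -- 56 left

|visual hull| = 56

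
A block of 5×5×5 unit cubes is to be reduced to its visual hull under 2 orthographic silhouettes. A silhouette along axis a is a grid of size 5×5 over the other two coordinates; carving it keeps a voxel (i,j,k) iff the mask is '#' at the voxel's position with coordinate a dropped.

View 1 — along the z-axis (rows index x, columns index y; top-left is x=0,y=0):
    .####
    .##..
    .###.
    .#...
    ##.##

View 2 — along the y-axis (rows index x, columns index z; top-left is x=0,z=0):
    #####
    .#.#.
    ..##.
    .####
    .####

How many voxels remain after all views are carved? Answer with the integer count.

voxel count = 50

before carving: 125 voxels (5×5×5)
carve view 1 (along z, XY-mask fill 14/25): 70 voxels remain
carve view 2 (along y, XZ-mask fill 17/25): 50 voxels remain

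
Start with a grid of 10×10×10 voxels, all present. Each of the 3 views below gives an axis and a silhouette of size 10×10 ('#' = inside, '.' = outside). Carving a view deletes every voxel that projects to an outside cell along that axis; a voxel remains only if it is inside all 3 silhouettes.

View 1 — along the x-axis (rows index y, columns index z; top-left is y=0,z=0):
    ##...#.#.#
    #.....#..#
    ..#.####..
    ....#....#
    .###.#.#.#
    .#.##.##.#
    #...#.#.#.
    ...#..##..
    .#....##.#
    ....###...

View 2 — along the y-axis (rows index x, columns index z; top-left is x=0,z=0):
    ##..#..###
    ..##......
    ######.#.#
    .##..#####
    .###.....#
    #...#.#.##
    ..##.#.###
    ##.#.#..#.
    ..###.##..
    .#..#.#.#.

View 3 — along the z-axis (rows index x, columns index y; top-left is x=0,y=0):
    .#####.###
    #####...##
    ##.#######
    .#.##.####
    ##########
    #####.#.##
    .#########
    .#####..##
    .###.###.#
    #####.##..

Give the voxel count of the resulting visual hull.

before carving: 1000 voxels (10×10×10)
after view 1 [x-axis, 41 of 100 cells solid] → remaining = 410
after view 2 [y-axis, 52 of 100 cells solid] → remaining = 207
after view 3 [z-axis, 79 of 100 cells solid] → remaining = 156

|visual hull| = 156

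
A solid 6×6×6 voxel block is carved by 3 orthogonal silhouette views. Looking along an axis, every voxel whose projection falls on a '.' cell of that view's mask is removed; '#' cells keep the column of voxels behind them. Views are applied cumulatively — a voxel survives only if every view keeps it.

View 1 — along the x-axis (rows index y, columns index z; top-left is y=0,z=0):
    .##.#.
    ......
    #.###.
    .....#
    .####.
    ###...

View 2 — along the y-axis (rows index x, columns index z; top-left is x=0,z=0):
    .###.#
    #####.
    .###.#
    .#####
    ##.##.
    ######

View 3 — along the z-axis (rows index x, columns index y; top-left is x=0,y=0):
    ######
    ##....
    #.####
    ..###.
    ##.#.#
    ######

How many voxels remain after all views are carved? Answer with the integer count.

before carving: 216 voxels (6×6×6)
[1] x-view keeps 15 columns → grid now 90
[2] y-view keeps 28 columns → grid now 72
[3] z-view keeps 26 columns → grid now 50

remaining voxels: 50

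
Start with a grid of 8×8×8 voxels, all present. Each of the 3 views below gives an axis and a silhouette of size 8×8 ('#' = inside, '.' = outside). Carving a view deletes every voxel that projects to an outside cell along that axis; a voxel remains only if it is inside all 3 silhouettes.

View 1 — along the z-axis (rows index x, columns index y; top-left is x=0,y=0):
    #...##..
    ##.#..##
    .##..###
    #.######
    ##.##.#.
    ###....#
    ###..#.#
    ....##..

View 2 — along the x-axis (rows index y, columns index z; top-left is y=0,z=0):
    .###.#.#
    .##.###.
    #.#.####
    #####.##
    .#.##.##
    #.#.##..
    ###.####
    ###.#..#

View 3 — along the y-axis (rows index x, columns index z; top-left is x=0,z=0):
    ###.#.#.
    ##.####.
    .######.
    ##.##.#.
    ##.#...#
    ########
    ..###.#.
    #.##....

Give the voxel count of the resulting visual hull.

full grid |V| = 512
after view 1 [z-axis, 36 of 64 cells solid] → remaining = 288
after view 2 [x-axis, 44 of 64 cells solid] → remaining = 193
after view 3 [y-axis, 41 of 64 cells solid] → remaining = 121

remaining voxels: 121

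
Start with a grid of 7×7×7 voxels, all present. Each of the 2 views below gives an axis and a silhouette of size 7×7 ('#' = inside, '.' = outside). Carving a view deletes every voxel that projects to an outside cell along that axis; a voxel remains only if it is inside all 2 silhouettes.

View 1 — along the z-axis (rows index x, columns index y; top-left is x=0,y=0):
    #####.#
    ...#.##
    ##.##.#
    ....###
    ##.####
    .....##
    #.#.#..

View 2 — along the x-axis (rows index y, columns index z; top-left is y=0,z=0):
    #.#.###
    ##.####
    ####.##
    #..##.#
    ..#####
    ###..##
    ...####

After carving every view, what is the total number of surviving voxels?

|visual hull| = 135

before carving: 343 voxels (7×7×7)
V1 z: intersect with XY mask (28 set) -- 196 left
V2 x: intersect with YZ mask (35 set) -- 135 left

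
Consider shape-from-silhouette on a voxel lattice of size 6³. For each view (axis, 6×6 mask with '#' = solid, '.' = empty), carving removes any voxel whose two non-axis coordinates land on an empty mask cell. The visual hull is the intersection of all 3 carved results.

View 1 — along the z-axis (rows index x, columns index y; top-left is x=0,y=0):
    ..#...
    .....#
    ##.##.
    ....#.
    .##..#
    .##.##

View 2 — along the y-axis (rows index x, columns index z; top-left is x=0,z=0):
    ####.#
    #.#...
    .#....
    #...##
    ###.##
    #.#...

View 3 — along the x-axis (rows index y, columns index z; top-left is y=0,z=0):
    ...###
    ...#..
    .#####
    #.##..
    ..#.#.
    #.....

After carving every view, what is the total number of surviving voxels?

remaining voxels: 14

initial block: 6^3 = 216
[1] z-view keeps 14 columns → grid now 84
[2] y-view keeps 18 columns → grid now 37
[3] x-view keeps 15 columns → grid now 14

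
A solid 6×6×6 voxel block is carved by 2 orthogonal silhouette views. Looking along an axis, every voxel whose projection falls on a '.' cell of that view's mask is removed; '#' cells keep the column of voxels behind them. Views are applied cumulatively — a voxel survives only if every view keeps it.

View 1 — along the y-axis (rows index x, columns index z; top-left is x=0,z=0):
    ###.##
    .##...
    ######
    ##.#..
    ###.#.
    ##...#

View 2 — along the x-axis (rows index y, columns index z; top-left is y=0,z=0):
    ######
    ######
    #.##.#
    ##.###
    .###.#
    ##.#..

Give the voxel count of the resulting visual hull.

initial block: 6^3 = 216
after view 1 [y-axis, 23 of 36 cells solid] → remaining = 138
after view 2 [x-axis, 28 of 36 cells solid] → remaining = 107

107 voxels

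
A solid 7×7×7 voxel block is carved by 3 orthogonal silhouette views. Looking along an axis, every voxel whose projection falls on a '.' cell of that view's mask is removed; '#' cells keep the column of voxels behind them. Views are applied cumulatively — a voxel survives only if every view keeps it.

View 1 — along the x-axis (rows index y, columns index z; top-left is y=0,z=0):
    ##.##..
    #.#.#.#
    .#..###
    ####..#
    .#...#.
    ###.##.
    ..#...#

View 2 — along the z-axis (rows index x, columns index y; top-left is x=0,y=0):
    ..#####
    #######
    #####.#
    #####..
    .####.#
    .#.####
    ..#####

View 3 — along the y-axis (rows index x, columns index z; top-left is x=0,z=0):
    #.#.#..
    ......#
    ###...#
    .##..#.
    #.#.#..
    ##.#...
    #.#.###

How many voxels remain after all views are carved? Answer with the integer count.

before carving: 343 voxels (7×7×7)
V1 x: intersect with YZ mask (26 set) -- 182 left
V2 z: intersect with XY mask (38 set) -- 137 left
V3 y: intersect with XZ mask (22 set) -- 60 left

60 voxels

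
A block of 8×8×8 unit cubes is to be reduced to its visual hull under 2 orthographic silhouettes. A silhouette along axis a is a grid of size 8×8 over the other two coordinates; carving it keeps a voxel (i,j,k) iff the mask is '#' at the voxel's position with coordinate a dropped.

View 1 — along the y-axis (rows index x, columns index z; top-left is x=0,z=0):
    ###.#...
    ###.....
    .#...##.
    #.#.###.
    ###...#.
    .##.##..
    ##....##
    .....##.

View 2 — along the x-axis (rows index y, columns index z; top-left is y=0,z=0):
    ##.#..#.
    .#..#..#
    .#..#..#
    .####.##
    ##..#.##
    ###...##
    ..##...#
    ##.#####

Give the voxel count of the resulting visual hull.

start: 8×8×8 = 512 voxels
  1. axis=1 (XZ plane), |mask|=29  ⇒  voxels=232
  2. axis=0 (YZ plane), |mask|=36  ⇒  voxels=128

128 voxels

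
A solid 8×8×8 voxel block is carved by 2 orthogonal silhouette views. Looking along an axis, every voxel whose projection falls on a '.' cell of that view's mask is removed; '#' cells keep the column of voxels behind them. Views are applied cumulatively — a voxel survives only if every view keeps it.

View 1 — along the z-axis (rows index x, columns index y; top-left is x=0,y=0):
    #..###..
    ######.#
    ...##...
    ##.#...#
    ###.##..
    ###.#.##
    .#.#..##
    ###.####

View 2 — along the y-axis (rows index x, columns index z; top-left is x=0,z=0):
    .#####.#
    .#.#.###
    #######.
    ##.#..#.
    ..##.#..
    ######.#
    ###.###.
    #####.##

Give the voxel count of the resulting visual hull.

start: 8×8×8 = 512 voxels
carve view 1 (along z, XY-mask fill 39/64): 312 voxels remain
carve view 2 (along y, XZ-mask fill 45/64): 219 voxels remain

remaining voxels: 219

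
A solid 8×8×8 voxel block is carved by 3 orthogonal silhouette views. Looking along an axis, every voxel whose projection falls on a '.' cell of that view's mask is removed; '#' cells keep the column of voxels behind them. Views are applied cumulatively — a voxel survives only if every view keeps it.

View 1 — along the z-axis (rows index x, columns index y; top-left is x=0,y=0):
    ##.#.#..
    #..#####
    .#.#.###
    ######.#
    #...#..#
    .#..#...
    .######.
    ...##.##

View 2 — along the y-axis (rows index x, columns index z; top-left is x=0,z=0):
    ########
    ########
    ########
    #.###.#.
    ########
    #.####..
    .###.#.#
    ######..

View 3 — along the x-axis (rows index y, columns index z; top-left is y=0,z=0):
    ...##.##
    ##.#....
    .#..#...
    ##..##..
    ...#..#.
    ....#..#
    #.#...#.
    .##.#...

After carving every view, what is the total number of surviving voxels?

|visual hull| = 89

initial block: 8^3 = 512
[1] z-view keeps 37 columns → grid now 296
[2] y-view keeps 53 columns → grid now 243
[3] x-view keeps 23 columns → grid now 89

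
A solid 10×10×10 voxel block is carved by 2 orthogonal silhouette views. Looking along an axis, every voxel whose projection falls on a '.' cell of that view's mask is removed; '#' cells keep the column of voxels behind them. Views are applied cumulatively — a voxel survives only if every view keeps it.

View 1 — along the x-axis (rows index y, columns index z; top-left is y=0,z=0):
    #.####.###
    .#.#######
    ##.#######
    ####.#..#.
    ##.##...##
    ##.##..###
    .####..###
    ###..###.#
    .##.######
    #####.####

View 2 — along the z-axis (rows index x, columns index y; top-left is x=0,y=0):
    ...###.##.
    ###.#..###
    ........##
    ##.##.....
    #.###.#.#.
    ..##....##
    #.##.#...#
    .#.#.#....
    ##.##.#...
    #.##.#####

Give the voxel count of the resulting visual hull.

initial block: 10^3 = 1000
carve view 1 (along x, YZ-mask fill 75/100): 750 voxels remain
carve view 2 (along z, XY-mask fill 49/100): 366 voxels remain

366 voxels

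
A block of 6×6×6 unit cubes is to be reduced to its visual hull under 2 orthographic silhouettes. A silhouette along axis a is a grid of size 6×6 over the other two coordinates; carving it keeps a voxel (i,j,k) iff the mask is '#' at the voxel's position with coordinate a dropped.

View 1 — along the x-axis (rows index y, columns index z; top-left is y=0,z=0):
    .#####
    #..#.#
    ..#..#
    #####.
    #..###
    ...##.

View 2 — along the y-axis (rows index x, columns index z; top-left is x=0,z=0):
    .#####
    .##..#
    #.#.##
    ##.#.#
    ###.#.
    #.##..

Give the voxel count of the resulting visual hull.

initial block: 6^3 = 216
carve view 1 (along x, YZ-mask fill 21/36): 126 voxels remain
carve view 2 (along y, XZ-mask fill 23/36): 78 voxels remain

78 voxels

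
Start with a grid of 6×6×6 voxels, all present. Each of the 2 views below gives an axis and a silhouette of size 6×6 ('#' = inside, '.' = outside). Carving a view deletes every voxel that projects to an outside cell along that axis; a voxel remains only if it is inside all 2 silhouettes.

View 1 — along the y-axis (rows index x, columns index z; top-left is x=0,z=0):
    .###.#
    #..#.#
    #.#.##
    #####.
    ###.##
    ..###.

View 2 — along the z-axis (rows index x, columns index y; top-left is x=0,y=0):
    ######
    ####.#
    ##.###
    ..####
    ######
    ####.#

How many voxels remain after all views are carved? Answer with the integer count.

start: 6×6×6 = 216 voxels
after view 1 [y-axis, 24 of 36 cells solid] → remaining = 144
after view 2 [z-axis, 31 of 36 cells solid] → remaining = 124

voxel count = 124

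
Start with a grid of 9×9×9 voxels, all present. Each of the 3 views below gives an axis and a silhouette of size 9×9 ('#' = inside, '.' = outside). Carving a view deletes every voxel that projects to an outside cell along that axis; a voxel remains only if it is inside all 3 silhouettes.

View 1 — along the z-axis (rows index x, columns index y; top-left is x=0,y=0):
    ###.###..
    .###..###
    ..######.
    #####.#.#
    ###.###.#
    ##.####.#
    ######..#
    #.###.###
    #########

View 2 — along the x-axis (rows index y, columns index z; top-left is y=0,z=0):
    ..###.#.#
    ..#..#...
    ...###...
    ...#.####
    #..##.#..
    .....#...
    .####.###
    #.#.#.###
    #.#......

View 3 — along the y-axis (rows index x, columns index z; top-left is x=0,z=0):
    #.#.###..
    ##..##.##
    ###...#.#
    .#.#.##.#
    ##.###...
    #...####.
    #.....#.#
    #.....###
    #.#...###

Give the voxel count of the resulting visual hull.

full grid |V| = 729
step 1: project along z, AND mask (62/81) → |grid| = 558
step 2: project along x, AND mask (35/81) → |grid| = 240
step 3: project along y, AND mask (43/81) → |grid| = 127

remaining voxels: 127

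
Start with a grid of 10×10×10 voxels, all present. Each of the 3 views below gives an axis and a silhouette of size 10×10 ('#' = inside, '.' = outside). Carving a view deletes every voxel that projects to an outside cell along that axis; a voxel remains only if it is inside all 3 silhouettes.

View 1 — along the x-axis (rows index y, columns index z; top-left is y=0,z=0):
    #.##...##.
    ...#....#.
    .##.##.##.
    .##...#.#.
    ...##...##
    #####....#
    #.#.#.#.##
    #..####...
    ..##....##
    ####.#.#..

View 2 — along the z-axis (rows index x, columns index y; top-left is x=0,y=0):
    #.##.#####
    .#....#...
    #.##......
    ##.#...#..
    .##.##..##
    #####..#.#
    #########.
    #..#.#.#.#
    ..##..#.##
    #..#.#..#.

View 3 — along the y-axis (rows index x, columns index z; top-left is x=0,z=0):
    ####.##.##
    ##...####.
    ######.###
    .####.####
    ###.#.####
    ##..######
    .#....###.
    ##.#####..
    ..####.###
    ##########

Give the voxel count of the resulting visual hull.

initial block: 10^3 = 1000
V1 x: intersect with YZ mask (48 set) -- 480 left
V2 z: intersect with XY mask (53 set) -- 254 left
V3 y: intersect with XZ mask (75 set) -- 182 left

voxel count = 182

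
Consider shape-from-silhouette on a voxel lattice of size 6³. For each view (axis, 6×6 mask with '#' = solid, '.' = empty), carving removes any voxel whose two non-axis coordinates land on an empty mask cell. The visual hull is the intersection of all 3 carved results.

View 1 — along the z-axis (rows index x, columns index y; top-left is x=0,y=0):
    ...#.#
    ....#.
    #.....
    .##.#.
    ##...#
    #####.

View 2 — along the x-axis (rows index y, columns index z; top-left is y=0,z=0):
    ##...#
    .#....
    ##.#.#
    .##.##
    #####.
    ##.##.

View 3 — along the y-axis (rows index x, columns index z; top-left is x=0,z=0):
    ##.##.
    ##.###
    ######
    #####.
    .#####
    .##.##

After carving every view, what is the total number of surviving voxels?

40 voxels

before carving: 216 voxels (6×6×6)
after view 1 [z-axis, 15 of 36 cells solid] → remaining = 90
after view 2 [x-axis, 21 of 36 cells solid] → remaining = 51
after view 3 [y-axis, 29 of 36 cells solid] → remaining = 40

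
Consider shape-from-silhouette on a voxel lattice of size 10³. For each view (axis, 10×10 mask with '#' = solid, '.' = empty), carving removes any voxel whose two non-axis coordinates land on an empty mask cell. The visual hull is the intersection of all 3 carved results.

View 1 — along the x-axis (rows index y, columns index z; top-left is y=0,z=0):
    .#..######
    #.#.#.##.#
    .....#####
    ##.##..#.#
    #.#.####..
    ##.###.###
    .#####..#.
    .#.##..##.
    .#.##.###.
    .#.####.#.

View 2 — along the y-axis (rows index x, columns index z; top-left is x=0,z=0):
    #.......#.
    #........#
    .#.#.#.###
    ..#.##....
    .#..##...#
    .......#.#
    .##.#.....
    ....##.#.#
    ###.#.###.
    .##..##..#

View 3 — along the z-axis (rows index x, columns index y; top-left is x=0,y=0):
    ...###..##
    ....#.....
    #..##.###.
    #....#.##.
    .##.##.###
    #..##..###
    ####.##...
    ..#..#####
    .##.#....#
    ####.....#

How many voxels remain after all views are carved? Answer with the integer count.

full grid |V| = 1000
step 1: project along x, AND mask (61/100) → |grid| = 610
step 2: project along y, AND mask (38/100) → |grid| = 235
step 3: project along z, AND mask (50/100) → |grid| = 118

voxel count = 118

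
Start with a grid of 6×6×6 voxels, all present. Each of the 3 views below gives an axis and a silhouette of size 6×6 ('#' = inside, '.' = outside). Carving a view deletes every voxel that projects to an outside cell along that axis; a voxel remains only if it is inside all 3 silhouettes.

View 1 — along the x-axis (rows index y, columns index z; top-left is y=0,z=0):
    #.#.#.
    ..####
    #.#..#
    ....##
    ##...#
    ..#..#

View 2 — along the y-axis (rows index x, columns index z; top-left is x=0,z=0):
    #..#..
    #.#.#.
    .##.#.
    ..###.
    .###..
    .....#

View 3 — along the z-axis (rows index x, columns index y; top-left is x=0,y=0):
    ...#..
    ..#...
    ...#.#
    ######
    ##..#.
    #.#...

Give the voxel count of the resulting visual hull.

|visual hull| = 17

start: 6×6×6 = 216 voxels
V1 x: intersect with YZ mask (17 set) -- 102 left
V2 y: intersect with XZ mask (15 set) -- 41 left
V3 z: intersect with XY mask (15 set) -- 17 left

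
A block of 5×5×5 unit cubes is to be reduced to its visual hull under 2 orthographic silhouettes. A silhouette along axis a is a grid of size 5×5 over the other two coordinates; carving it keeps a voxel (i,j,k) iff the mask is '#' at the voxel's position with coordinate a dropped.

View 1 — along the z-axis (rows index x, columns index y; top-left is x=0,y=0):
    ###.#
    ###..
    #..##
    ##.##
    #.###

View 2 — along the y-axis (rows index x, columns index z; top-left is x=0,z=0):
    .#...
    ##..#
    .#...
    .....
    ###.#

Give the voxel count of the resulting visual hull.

initial block: 5^3 = 125
[1] z-view keeps 18 columns → grid now 90
[2] y-view keeps 9 columns → grid now 32

voxel count = 32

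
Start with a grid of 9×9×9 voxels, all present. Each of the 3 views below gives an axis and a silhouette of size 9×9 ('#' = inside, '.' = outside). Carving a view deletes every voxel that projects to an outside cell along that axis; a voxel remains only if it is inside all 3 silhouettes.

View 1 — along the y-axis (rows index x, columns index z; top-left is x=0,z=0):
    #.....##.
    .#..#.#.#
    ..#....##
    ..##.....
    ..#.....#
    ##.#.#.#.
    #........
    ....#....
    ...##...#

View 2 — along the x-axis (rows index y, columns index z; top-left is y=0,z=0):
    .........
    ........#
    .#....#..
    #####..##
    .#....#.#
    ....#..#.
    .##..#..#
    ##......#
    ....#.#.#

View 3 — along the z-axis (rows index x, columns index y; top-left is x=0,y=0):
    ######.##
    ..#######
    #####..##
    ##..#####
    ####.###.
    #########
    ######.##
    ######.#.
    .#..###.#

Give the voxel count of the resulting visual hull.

remaining voxels: 58

before carving: 729 voxels (9×9×9)
step 1: project along y, AND mask (24/81) → |grid| = 216
step 2: project along x, AND mask (25/81) → |grid| = 71
step 3: project along z, AND mask (65/81) → |grid| = 58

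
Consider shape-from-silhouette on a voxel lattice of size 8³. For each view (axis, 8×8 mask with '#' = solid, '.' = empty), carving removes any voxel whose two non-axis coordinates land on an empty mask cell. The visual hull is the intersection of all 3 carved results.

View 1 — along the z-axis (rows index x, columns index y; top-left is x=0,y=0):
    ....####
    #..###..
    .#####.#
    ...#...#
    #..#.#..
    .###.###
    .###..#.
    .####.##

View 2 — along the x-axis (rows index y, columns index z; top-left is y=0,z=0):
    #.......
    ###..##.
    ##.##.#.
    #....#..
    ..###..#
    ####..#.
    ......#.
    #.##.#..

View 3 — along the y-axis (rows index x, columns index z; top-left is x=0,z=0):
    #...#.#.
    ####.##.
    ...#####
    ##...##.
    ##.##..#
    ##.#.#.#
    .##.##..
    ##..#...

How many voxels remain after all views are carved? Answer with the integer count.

voxel count = 65

initial block: 8^3 = 512
V1 z: intersect with XY mask (35 set) -- 280 left
V2 x: intersect with YZ mask (27 set) -- 121 left
V3 y: intersect with XZ mask (35 set) -- 65 left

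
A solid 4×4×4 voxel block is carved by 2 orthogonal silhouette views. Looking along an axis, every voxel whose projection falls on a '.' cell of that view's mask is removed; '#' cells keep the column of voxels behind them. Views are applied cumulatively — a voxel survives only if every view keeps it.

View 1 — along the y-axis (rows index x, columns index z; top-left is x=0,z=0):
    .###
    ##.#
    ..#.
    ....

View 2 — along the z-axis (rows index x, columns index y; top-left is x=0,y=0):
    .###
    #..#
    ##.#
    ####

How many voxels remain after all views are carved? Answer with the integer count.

remaining voxels: 18

start: 4×4×4 = 64 voxels
[1] y-view keeps 7 columns → grid now 28
[2] z-view keeps 12 columns → grid now 18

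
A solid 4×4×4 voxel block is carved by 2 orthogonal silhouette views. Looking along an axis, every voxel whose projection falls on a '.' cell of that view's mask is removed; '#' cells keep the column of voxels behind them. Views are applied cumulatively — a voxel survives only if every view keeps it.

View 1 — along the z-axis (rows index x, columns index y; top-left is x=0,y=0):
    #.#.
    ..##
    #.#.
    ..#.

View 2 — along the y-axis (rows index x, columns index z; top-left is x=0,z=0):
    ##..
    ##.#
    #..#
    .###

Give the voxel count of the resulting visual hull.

before carving: 64 voxels (4×4×4)
  1. axis=2 (XY plane), |mask|=7  ⇒  voxels=28
  2. axis=1 (XZ plane), |mask|=10  ⇒  voxels=17

remaining voxels: 17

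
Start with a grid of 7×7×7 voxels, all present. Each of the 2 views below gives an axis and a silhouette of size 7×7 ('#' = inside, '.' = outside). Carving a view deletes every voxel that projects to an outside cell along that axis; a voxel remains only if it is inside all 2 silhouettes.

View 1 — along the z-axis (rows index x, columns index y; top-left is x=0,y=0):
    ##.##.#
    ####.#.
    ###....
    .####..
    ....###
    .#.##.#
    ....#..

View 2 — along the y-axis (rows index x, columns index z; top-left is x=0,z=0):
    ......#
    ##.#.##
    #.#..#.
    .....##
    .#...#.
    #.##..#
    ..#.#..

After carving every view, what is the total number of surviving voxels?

full grid |V| = 343
V1 z: intersect with XY mask (25 set) -- 175 left
V2 y: intersect with XZ mask (19 set) -- 71 left

|visual hull| = 71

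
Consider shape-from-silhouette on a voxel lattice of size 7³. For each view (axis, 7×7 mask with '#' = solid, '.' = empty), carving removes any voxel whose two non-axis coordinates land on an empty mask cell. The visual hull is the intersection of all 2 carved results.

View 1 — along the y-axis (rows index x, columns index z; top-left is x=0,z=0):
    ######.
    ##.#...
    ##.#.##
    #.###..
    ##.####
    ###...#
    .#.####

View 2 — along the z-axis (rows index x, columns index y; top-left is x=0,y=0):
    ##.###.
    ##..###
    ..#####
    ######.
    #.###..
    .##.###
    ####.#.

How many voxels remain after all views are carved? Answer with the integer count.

start: 7×7×7 = 343 voxels
  1. axis=1 (XZ plane), |mask|=33  ⇒  voxels=231
  2. axis=2 (XY plane), |mask|=35  ⇒  voxels=163

remaining voxels: 163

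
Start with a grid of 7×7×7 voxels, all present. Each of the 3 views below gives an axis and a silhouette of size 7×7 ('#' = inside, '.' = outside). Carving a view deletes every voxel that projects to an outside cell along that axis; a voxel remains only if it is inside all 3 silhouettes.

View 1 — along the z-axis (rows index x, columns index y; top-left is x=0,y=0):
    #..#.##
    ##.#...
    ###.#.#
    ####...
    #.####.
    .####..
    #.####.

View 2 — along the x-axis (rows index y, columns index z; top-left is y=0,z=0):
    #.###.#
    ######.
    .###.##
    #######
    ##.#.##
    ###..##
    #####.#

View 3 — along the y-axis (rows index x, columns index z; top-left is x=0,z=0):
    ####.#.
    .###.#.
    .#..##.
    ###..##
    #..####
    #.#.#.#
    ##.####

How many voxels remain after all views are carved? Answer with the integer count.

start: 7×7×7 = 343 voxels
[1] z-view keeps 30 columns → grid now 210
[2] x-view keeps 39 columns → grid now 168
[3] y-view keeps 32 columns → grid now 105

|visual hull| = 105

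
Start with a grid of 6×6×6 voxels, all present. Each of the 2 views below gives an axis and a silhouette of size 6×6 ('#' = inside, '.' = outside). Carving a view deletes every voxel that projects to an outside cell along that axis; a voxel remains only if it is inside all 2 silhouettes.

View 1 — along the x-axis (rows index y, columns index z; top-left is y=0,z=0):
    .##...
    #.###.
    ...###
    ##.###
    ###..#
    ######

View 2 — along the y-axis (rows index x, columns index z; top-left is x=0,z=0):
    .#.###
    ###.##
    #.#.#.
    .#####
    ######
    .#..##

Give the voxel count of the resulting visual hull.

full grid |V| = 216
after view 1 [x-axis, 24 of 36 cells solid] → remaining = 144
after view 2 [y-axis, 26 of 36 cells solid] → remaining = 104

remaining voxels: 104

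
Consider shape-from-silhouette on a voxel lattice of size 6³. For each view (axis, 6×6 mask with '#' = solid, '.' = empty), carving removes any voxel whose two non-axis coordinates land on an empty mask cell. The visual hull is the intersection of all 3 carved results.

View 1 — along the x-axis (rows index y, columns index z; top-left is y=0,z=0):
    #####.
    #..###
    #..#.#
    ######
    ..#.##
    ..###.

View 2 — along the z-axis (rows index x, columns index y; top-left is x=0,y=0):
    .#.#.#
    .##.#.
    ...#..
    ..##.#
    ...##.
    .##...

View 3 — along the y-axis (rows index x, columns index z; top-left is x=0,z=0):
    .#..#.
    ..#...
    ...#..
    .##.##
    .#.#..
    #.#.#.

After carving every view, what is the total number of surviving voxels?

18 voxels

before carving: 216 voxels (6×6×6)
carve view 1 (along x, YZ-mask fill 24/36): 144 voxels remain
carve view 2 (along z, XY-mask fill 14/36): 57 voxels remain
carve view 3 (along y, XZ-mask fill 13/36): 18 voxels remain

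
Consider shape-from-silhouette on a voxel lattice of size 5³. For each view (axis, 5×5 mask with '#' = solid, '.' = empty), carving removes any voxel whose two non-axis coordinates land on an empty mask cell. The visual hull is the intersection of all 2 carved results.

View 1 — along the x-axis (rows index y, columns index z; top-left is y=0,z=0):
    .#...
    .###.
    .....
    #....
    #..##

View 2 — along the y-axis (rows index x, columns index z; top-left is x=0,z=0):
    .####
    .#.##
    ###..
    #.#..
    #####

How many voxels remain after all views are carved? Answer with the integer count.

start: 5×5×5 = 125 voxels
after view 1 [x-axis, 8 of 25 cells solid] → remaining = 40
after view 2 [y-axis, 17 of 25 cells solid] → remaining = 27

|visual hull| = 27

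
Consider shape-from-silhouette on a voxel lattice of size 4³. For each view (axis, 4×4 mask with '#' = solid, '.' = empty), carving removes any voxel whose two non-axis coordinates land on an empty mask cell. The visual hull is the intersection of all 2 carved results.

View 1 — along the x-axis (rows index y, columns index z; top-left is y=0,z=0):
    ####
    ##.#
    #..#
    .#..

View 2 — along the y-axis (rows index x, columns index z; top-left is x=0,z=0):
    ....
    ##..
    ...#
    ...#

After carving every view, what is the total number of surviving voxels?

voxel count = 12

before carving: 64 voxels (4×4×4)
  1. axis=0 (YZ plane), |mask|=10  ⇒  voxels=40
  2. axis=1 (XZ plane), |mask|=4  ⇒  voxels=12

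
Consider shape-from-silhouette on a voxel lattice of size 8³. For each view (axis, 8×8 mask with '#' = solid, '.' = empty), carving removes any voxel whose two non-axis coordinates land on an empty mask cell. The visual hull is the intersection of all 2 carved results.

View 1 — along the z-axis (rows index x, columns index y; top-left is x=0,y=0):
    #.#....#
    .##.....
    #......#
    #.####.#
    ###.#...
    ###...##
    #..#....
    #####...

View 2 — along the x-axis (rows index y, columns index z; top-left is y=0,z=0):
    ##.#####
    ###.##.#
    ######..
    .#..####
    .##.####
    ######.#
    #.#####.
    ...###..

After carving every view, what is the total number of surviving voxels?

initial block: 8^3 = 512
  1. axis=2 (XY plane), |mask|=29  ⇒  voxels=232
  2. axis=0 (YZ plane), |mask|=46  ⇒  voxels=167

voxel count = 167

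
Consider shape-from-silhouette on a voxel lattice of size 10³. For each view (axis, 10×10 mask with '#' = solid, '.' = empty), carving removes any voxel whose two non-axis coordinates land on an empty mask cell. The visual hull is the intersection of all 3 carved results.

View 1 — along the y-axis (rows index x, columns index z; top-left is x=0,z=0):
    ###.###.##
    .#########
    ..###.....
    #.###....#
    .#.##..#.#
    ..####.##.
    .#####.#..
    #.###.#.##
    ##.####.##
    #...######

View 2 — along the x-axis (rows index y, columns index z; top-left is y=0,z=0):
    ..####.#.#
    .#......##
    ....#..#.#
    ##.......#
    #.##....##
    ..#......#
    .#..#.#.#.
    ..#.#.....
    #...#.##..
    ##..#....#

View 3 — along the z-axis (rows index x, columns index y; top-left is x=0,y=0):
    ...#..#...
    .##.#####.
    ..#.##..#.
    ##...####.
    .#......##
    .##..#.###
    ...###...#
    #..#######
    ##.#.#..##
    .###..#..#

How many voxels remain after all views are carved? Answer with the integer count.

voxel count = 122

initial block: 10^3 = 1000
step 1: project along y, AND mask (64/100) → |grid| = 640
step 2: project along x, AND mask (36/100) → |grid| = 242
step 3: project along z, AND mask (51/100) → |grid| = 122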